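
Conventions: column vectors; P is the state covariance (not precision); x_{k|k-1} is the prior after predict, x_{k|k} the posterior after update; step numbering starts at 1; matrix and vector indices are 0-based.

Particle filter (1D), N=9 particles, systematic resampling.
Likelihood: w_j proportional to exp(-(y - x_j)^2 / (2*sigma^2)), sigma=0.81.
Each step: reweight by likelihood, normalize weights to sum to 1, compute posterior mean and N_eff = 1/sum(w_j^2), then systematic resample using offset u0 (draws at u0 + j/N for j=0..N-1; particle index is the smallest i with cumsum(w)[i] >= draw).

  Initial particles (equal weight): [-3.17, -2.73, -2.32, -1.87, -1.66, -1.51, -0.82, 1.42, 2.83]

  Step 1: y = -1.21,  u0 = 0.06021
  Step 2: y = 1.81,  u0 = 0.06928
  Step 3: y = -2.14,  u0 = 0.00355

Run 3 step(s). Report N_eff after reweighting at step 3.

N_eff = 9.0000

step 1: w=[0.0133, 0.0428, 0.0973, 0.1785, 0.2132, 0.2322, 0.2215, 0.0013, 0.0000]  mean=-1.6027  Neff=5.2149  idx=[2, 3, 3, 4, 4, 5, 5, 6, 6]
step 2: w=[0.0002, 0.0030, 0.0030, 0.0094, 0.0094, 0.0204, 0.0204, 0.4670, 0.4670]  mean=-0.8706  Neff=2.2868  idx=[7, 7, 7, 7, 7, 8, 8, 8, 8]
step 3: w=[0.1111, 0.1111, 0.1111, 0.1111, 0.1111, 0.1111, 0.1111, 0.1111, 0.1111]  mean=-0.8200  Neff=9.0000  idx=[0, 1, 2, 3, 4, 5, 6, 7, 8]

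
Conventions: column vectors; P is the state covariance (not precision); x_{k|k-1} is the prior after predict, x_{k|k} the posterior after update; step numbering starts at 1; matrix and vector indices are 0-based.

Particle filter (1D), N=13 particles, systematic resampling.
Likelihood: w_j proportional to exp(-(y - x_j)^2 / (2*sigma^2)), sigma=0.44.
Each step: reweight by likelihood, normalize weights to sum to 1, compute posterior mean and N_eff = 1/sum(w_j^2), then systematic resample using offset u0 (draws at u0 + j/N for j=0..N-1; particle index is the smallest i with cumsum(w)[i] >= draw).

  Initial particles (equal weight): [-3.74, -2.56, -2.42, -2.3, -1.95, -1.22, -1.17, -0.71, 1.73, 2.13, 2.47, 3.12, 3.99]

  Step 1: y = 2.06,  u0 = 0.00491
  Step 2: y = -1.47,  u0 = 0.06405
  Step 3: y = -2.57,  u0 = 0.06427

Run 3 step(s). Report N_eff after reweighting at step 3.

step 1: w=[0.0000, 0.0000, 0.0000, 0.0000, 0.0000, 0.0000, 0.0000, 0.0000, 0.3087, 0.4038, 0.2649, 0.0225, 0.0000]  mean=2.1189  Neff=3.0386  idx=[8, 8, 8, 8, 9, 9, 9, 9, 9, 9, 10, 10, 10]
step 2: w=[0.2497, 0.2497, 0.2497, 0.2497, 0.0002, 0.0002, 0.0002, 0.0002, 0.0002, 0.0002, 0.0000, 0.0000, 0.0000]  mean=1.7305  Neff=4.0107  idx=[0, 0, 0, 1, 1, 1, 2, 2, 2, 3, 3, 3, 3]
step 3: w=[0.0769, 0.0769, 0.0769, 0.0769, 0.0769, 0.0769, 0.0769, 0.0769, 0.0769, 0.0769, 0.0769, 0.0769, 0.0769]  mean=1.7300  Neff=13.0000  idx=[0, 1, 2, 3, 4, 5, 6, 7, 8, 9, 10, 11, 12]

N_eff = 13.0000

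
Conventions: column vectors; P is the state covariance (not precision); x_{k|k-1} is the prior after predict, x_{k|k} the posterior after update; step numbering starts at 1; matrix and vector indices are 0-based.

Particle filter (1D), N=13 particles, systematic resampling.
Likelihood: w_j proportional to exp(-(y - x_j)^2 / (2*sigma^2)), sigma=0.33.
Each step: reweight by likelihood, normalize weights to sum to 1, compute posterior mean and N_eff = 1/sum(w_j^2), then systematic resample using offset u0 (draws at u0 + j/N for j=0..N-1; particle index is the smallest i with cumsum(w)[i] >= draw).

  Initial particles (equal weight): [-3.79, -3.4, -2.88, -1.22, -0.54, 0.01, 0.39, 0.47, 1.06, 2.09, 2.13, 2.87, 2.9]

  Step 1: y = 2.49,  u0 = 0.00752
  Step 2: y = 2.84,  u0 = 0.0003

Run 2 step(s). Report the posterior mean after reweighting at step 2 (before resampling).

post_mean = 2.8139

step 1: w=[0.0000, 0.0000, 0.0000, 0.0000, 0.0000, 0.0000, 0.0000, 0.0000, 0.0000, 0.2388, 0.2746, 0.2565, 0.2301]  mean=2.4874  Neff=3.9817  idx=[9, 9, 9, 9, 10, 10, 10, 11, 11, 11, 12, 12, 12]
step 2: w=[0.0116, 0.0116, 0.0116, 0.0116, 0.0151, 0.0151, 0.0151, 0.1523, 0.1523, 0.1523, 0.1505, 0.1505, 0.1505]  mean=2.8139  Neff=7.2067  idx=[0, 6, 7, 7, 8, 8, 9, 9, 10, 10, 11, 11, 12]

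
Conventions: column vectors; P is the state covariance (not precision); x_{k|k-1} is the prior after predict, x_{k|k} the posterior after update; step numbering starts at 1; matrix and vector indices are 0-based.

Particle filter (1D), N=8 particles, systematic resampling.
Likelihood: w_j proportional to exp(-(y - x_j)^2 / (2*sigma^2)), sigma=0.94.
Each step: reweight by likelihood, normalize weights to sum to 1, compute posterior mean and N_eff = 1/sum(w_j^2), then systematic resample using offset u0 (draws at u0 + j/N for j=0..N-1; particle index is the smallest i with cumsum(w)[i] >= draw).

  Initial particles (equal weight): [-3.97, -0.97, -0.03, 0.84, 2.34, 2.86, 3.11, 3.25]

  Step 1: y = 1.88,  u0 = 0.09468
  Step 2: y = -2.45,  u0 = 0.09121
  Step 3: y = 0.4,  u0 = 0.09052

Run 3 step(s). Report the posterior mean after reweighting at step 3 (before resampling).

post_mean = 0.8400

step 1: w=[0.0000, 0.0035, 0.0435, 0.1858, 0.3041, 0.1990, 0.1456, 0.1185]  mean=2.2701  Neff=4.9079  idx=[3, 3, 4, 4, 5, 5, 6, 7]
step 2: w=[0.4994, 0.4994, 0.0005, 0.0005, 0.0000, 0.0000, 0.0000, 0.0000]  mean=0.8417  Neff=2.0045  idx=[0, 0, 0, 0, 1, 1, 1, 1]
step 3: w=[0.1250, 0.1250, 0.1250, 0.1250, 0.1250, 0.1250, 0.1250, 0.1250]  mean=0.8400  Neff=8.0000  idx=[0, 1, 2, 3, 4, 5, 6, 7]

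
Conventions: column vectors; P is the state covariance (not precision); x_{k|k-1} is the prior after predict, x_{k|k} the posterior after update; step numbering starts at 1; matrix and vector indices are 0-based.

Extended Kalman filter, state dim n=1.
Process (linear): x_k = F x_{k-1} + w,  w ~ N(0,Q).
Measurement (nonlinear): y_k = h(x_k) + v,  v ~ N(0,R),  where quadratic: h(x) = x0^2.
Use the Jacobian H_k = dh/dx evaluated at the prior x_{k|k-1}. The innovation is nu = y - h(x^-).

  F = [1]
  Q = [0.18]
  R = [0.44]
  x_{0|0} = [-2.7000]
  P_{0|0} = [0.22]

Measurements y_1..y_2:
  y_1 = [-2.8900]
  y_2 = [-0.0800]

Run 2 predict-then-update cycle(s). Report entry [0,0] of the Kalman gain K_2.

step 1: x^-=[-2.7000]  P^-=[0.4000]  H_jac=[-5.4000]  S=[12.1040]  K=[-0.1785]  nu=[-10.1800]  x^+=[-0.8833]  P^+=[0.0145]
step 2: x^-=[-0.8833]  P^-=[0.1945]  H_jac=[-1.7667]  S=[1.0472]  K=[-0.3282]  nu=[-0.8603]  x^+=[-0.6010]  P^+=[0.0817]

K[0,0] = -0.3282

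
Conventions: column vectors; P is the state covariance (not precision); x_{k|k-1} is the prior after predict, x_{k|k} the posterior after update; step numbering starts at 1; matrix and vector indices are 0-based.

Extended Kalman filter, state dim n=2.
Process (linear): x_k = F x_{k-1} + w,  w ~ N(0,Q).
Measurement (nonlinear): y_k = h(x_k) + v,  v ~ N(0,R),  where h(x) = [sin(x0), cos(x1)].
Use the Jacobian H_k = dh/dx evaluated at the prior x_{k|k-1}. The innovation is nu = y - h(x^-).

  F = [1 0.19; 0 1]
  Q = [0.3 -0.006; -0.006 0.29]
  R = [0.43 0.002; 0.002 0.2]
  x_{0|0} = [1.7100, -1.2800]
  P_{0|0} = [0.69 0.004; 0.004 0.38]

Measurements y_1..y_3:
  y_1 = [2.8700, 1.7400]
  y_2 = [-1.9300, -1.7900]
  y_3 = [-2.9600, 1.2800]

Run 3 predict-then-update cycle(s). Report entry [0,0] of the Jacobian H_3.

step 1: x^-=[1.4668, -1.2800]  P^-=[1.0052 0.0702; 0.0702 0.6700]  H_jac=[0.1038 0.0000; 0.0000 0.9580]  S=[0.4408 0.0090; 0.0090 0.8149]  K=[0.2351 0.0799; 0.0005 0.7876]  nu=[1.8754, 1.4533]  x^+=[2.0239, -0.1344]  P^+=[0.9753 0.0172; 0.0172 0.1644]
step 2: x^-=[1.9983, -0.1344]  P^-=[1.2878 0.0424; 0.0424 0.4544]  H_jac=[-0.4146 0.0000; 0.0000 0.1340]  S=[0.6514 -0.0004; -0.0004 0.2082]  K=[-0.8197 0.0259; -0.0268 0.2925]  nu=[-2.8400, -2.7810]  x^+=[4.2542, -0.8717]  P^+=[0.8500 0.0264; 0.0264 0.4361]
step 3: x^-=[4.0886, -0.8717]  P^-=[1.1758 0.1033; 0.1033 0.7261]  H_jac=[-0.5841 0.0000; 0.0000 0.7654]  S=[0.8312 -0.0442; -0.0442 0.6254]  K=[-0.8227 0.0683; -0.0254 0.8869]  nu=[-2.1484, 0.6365]  x^+=[5.8994, -0.2526]  P^+=[0.6053 0.0157; 0.0157 0.2317]

H_jac[0,0] = -0.5841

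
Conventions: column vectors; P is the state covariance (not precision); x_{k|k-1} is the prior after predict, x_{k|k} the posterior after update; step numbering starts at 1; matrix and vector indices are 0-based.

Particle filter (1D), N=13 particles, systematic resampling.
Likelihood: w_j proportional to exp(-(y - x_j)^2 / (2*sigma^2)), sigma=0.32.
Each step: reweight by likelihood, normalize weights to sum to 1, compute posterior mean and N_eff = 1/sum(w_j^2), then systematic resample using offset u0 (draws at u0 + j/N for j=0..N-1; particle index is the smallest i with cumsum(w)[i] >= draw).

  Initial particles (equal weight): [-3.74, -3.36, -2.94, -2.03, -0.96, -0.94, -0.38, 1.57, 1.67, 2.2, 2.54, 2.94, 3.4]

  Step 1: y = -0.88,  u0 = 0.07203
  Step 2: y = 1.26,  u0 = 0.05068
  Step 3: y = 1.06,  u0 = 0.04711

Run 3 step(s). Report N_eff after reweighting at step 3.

N_eff = 13.0000

step 1: w=[0.0000, 0.0000, 0.0000, 0.0007, 0.4311, 0.4370, 0.1312, 0.0000, 0.0000, 0.0000, 0.0000, 0.0000, 0.0000]  mean=-0.8759  Neff=2.5379  idx=[4, 4, 4, 4, 4, 5, 5, 5, 5, 5, 5, 6, 6]
step 2: w=[0.0000, 0.0000, 0.0000, 0.0000, 0.0000, 0.0000, 0.0000, 0.0000, 0.0000, 0.0000, 0.0000, 0.4999, 0.4999]  mean=-0.3801  Neff=2.0005  idx=[11, 11, 11, 11, 11, 11, 12, 12, 12, 12, 12, 12, 12]
step 3: w=[0.0769, 0.0769, 0.0769, 0.0769, 0.0769, 0.0769, 0.0769, 0.0769, 0.0769, 0.0769, 0.0769, 0.0769, 0.0769]  mean=-0.3800  Neff=13.0000  idx=[0, 1, 2, 3, 4, 5, 6, 7, 8, 9, 10, 11, 12]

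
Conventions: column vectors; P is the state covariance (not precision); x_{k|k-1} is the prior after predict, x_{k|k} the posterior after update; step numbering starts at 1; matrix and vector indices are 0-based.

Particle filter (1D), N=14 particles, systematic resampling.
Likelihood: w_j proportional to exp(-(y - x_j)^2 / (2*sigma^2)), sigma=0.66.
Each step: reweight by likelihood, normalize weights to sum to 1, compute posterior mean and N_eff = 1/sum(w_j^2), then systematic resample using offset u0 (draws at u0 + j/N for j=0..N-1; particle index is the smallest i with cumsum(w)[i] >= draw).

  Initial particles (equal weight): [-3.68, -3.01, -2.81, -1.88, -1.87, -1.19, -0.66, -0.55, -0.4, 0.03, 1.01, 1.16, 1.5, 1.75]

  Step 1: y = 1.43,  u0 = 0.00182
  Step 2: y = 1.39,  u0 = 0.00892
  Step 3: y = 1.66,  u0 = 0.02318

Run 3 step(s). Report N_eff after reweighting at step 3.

N_eff = 13.5573

step 1: w=[0.0000, 0.0000, 0.0000, 0.0000, 0.0000, 0.0001, 0.0018, 0.0030, 0.0057, 0.0280, 0.2169, 0.2443, 0.2641, 0.2362]  mean=1.3076  Neff=4.2901  idx=[6, 10, 10, 10, 11, 11, 11, 12, 12, 12, 12, 13, 13, 13]
step 2: w=[0.0007, 0.0712, 0.0712, 0.0712, 0.0791, 0.0791, 0.0791, 0.0829, 0.0829, 0.0829, 0.0829, 0.0724, 0.0724, 0.0724]  mean=1.3676  Neff=12.9644  idx=[1, 2, 3, 4, 5, 5, 6, 7, 8, 9, 10, 11, 12, 13]
step 3: w=[0.0526, 0.0526, 0.0526, 0.0641, 0.0641, 0.0641, 0.0641, 0.0830, 0.0830, 0.0830, 0.0830, 0.0846, 0.0846, 0.0846]  mean=1.3990  Neff=13.5573  idx=[0, 1, 3, 4, 5, 6, 7, 8, 9, 10, 10, 11, 12, 13]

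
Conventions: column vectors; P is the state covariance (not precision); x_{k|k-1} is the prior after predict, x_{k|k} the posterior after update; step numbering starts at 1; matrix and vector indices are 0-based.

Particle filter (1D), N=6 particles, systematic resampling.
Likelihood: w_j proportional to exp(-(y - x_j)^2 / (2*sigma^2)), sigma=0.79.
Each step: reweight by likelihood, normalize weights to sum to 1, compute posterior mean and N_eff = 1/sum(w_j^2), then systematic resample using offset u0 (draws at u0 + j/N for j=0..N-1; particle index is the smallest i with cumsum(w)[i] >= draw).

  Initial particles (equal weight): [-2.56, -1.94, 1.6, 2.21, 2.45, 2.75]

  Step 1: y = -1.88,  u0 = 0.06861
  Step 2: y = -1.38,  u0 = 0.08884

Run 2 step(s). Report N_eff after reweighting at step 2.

N_eff = 5.1470

step 1: w=[0.4091, 0.5908, 0.0000, 0.0000, 0.0000, 0.0000]  mean=-2.1935  Neff=1.9362  idx=[0, 0, 0, 1, 1, 1]
step 2: w=[0.0988, 0.0988, 0.0988, 0.2345, 0.2345, 0.2345]  mean=-2.1238  Neff=5.1470  idx=[0, 2, 3, 4, 4, 5]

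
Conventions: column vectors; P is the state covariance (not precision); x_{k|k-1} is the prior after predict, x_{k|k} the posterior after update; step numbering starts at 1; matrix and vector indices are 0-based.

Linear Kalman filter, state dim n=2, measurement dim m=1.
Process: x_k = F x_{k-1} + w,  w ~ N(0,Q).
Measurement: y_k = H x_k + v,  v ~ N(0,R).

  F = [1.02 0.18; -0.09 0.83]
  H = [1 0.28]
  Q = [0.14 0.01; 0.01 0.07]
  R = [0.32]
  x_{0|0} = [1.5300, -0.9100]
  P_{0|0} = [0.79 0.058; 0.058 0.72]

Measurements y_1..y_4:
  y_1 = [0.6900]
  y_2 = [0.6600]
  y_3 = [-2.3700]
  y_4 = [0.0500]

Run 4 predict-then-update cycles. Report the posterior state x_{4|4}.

x_post = [-0.3044, -0.8276]

step 1: x^-=[1.3968, -0.8930]  P^-=[1.0065 0.0932; 0.0932 0.5637]  S=[1.4229]  K=[0.7257; 0.1764]  nu=[-0.4568]  x^+=[1.0653, -0.9736]  P^+=[0.2571 -0.0890; -0.0890 0.5194]
step 2: x^-=[0.9114, -0.9040]  P^-=[0.3917 -0.0099; -0.0099 0.4432]  S=[0.7409]  K=[0.5249; 0.1541]  nu=[0.0017]  x^+=[0.9123, -0.9037]  P^+=[0.1875 -0.0698; -0.0698 0.4256]
step 3: x^-=[0.7679, -0.8322]  P^-=[0.3233 -0.0016; -0.0016 0.3752]  S=[0.6718]  K=[0.4805; 0.1540]  nu=[-2.9049]  x^+=[-0.6280, -1.2794]  P^+=[0.1681 -0.0513; -0.0513 0.3592]
step 4: x^-=[-0.8708, -1.0054]  P^-=[0.3077 0.0056; 0.0056 0.3265]  S=[0.6565]  K=[0.4712; 0.1478]  nu=[1.2023]  x^+=[-0.3044, -0.8276]  P^+=[0.1620 -0.0401; -0.0401 0.3122]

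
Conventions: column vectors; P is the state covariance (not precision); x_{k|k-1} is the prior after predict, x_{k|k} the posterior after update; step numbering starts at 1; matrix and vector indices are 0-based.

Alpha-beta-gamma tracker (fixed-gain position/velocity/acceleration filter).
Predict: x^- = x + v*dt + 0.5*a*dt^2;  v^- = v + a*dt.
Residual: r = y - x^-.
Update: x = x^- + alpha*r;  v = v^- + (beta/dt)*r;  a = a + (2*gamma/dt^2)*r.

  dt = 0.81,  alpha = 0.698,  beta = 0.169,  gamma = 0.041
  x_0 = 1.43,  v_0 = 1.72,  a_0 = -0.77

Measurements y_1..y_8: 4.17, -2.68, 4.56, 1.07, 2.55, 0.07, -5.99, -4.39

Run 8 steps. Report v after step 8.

step 1: x_pred=2.5706  r=1.5994  x^+=3.6870  v^+=1.4300  a^+=-0.5701
step 2: x_pred=4.6583  r=-7.3383  x^+=-0.4638  v^+=-0.5629  a^+=-1.4872
step 3: x_pred=-1.4076  r=5.9676  x^+=2.7578  v^+=-0.5224  a^+=-0.7414
step 4: x_pred=2.0914  r=-1.0214  x^+=1.3785  v^+=-1.3361  a^+=-0.8691
step 5: x_pred=0.0112  r=2.5388  x^+=1.7833  v^+=-1.5103  a^+=-0.5518
step 6: x_pred=0.3789  r=-0.3089  x^+=0.1633  v^+=-2.0217  a^+=-0.5904
step 7: x_pred=-1.6679  r=-4.3221  x^+=-4.6847  v^+=-3.4016  a^+=-1.1305
step 8: x_pred=-7.8109  r=3.4209  x^+=-5.4231  v^+=-3.6036  a^+=-0.7030

v_post = -3.6036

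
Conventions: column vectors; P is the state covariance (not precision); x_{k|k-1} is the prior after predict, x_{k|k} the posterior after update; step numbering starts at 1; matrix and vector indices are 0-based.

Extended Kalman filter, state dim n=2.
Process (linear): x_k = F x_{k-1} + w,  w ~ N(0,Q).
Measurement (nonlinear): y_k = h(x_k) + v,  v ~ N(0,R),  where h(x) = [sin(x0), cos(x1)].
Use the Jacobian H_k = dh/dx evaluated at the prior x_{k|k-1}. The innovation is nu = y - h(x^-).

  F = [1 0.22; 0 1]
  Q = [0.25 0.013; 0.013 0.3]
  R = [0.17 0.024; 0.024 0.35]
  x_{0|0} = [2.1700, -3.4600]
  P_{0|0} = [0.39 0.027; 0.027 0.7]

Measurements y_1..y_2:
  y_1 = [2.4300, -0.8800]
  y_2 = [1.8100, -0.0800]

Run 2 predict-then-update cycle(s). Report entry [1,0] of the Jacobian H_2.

step 1: x^-=[1.4088, -3.4600]  P^-=[0.6858 0.1940; 0.1940 1.0000]  H_jac=[0.1613 0.0000; 0.0000 -0.3131]  S=[0.1878 0.0142; 0.0142 0.4480]  K=[0.6005 -0.1546; 0.2199 -0.7058]  nu=[1.4431, 0.0697]  x^+=[2.2646, -3.1918]  P^+=[0.6099 0.1268; 0.1268 0.7722]
step 2: x^-=[1.5624, -3.1918]  P^-=[0.9531 0.3097; 0.3097 1.0722]  H_jac=[0.0084 0.0000; 0.0000 -0.0502]  S=[0.1701 0.0239; 0.0239 0.3527]  K=[0.0536 -0.0477; 0.0370 -0.1551]  nu=[0.8100, 0.9187]  x^+=[1.5620, -3.3043]  P^+=[0.9520 0.3070; 0.3070 1.0637]

H_jac[1,0] = 0.0000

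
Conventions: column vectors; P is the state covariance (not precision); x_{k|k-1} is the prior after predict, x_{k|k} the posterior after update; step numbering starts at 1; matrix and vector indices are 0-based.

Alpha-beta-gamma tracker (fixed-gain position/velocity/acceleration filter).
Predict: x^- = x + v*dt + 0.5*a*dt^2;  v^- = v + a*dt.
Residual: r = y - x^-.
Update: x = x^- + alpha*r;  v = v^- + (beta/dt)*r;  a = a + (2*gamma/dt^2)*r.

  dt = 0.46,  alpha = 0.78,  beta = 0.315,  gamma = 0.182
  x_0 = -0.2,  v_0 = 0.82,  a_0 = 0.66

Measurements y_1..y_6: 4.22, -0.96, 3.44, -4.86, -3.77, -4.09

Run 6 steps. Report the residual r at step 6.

step 1: x_pred=0.2470  r=3.9730  x^+=3.3459  v^+=3.8442  a^+=7.4944
step 2: x_pred=5.9072  r=-6.8672  x^+=0.5508  v^+=2.5891  a^+=-4.3187
step 3: x_pred=1.2849  r=2.1551  x^+=2.9659  v^+=2.0783  a^+=-0.6114
step 4: x_pred=3.8572  r=-8.7172  x^+=-2.9422  v^+=-4.1723  a^+=-15.6070
step 5: x_pred=-6.5127  r=2.7427  x^+=-4.3734  v^+=-9.4734  a^+=-10.8889
step 6: x_pred=-9.8832  r=5.7932  x^+=-5.3645  v^+=-10.5152  a^+=-0.9233

resid = 5.7932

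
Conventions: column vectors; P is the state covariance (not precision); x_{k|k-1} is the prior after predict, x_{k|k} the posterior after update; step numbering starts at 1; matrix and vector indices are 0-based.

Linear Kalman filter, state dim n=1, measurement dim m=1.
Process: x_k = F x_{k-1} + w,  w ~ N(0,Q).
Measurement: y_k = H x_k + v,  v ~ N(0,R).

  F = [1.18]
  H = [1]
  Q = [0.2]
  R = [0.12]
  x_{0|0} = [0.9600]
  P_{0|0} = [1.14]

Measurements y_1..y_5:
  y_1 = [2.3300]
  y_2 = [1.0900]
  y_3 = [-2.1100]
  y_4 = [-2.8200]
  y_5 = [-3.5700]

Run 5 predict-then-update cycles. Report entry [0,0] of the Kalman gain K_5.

K[0,0] = 0.7283

step 1: x^-=[1.1328]  P^-=[1.7873]  S=[1.9073]  K=[0.9371]  nu=[1.1972]  x^+=[2.2547]  P^+=[0.1125]
step 2: x^-=[2.6605]  P^-=[0.3566]  S=[0.4766]  K=[0.7482]  nu=[-1.5705]  x^+=[1.4855]  P^+=[0.0898]
step 3: x^-=[1.7528]  P^-=[0.3250]  S=[0.4450]  K=[0.7303]  nu=[-3.8628]  x^+=[-1.0684]  P^+=[0.0876]
step 4: x^-=[-1.2607]  P^-=[0.3220]  S=[0.4420]  K=[0.7285]  nu=[-1.5593]  x^+=[-2.3967]  P^+=[0.0874]
step 5: x^-=[-2.8281]  P^-=[0.3217]  S=[0.4417]  K=[0.7283]  nu=[-0.7419]  x^+=[-3.3685]  P^+=[0.0874]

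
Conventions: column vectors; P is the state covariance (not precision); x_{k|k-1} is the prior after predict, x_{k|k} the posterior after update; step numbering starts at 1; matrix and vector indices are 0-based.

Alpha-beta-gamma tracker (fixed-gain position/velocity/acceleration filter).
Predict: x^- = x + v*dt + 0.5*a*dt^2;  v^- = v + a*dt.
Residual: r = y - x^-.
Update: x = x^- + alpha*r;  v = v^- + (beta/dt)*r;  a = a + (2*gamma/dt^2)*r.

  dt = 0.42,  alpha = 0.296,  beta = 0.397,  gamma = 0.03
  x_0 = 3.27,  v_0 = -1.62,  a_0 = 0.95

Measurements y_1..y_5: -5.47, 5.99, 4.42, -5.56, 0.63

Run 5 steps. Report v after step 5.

step 1: x_pred=2.6734  r=-8.1434  x^+=0.2629  v^+=-8.9184  a^+=-1.8199
step 2: x_pred=-3.6433  r=9.6333  x^+=-0.7919  v^+=-0.5770  a^+=1.4568
step 3: x_pred=-0.9057  r=5.3257  x^+=0.6707  v^+=5.0689  a^+=3.2682
step 4: x_pred=3.0879  r=-8.6479  x^+=0.5281  v^+=-1.7328  a^+=0.3268
step 5: x_pred=-0.1708  r=0.8008  x^+=0.0662  v^+=-0.8386  a^+=0.5992

v_post = -0.8386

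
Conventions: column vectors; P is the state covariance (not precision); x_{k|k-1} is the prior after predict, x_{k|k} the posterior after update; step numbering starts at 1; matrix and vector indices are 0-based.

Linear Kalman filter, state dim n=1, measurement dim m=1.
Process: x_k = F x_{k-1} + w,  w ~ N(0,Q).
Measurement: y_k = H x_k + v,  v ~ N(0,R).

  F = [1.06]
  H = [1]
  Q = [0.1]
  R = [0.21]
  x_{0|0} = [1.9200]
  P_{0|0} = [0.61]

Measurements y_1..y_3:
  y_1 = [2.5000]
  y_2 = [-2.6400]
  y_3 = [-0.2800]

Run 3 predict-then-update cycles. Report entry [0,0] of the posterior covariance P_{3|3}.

P_post[0,0] = 0.1111

step 1: x^-=[2.0352]  P^-=[0.7854]  S=[0.9954]  K=[0.7890]  nu=[0.4648]  x^+=[2.4019]  P^+=[0.1657]
step 2: x^-=[2.5461]  P^-=[0.2862]  S=[0.4962]  K=[0.5768]  nu=[-5.1861]  x^+=[-0.4451]  P^+=[0.1211]
step 3: x^-=[-0.4718]  P^-=[0.2361]  S=[0.4461]  K=[0.5292]  nu=[0.1918]  x^+=[-0.3703]  P^+=[0.1111]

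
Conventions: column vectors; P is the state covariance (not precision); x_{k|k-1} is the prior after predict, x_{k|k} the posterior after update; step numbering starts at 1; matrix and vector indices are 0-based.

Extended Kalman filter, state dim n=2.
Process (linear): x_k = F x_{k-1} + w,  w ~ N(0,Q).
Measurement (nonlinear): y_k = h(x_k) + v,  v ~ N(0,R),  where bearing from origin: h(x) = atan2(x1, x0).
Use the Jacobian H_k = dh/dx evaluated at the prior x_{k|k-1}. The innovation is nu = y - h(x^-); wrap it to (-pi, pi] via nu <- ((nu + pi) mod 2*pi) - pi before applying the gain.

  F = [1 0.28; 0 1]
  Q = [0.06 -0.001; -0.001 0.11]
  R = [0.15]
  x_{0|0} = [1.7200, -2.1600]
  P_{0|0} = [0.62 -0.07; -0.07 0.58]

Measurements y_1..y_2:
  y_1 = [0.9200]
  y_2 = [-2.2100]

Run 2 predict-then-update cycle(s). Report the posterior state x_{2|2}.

step 1: x^-=[1.1152, -2.1600]  P^-=[0.6863 0.0914; 0.0914 0.6900]  H_jac=[0.3655 0.1887]  S=[0.2789]  K=[0.9614; 0.5867]  nu=[2.0142]  x^+=[3.0516, -0.9782]  P^+=[0.4285 -0.0659; -0.0659 0.5940]
step 2: x^-=[2.7777, -0.9782]  P^-=[0.4982 0.0994; 0.0994 0.7040]  H_jac=[0.1128 0.3203]  S=[0.2357]  K=[0.3734; 1.0041]  nu=[-1.8714]  x^+=[2.0788, -2.8572]  P^+=[0.4653 0.0110; 0.0110 0.4663]

x_post = [2.0788, -2.8572]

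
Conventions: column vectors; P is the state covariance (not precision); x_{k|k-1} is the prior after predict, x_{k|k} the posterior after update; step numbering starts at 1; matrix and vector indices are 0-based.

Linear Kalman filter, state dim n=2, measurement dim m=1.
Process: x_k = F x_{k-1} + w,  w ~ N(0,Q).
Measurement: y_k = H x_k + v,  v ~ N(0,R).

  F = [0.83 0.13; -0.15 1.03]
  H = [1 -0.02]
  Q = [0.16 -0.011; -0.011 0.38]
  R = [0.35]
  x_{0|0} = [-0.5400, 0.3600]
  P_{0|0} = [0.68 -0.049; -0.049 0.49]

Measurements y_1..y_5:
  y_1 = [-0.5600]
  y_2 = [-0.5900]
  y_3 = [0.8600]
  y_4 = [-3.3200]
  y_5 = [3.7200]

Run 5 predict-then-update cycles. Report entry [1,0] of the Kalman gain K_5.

K[1,0] = 0.5091

step 1: x^-=[-0.4014, 0.4518]  P^-=[0.6262 -0.0710; -0.0710 0.9303]  S=[0.9794]  K=[0.6408; -0.0915]  nu=[-0.1496]  x^+=[-0.4972, 0.4655]  P^+=[0.2240 -0.0136; -0.0136 0.9221]
step 2: x^-=[-0.3522, 0.5540]  P^-=[0.3270 0.0732; 0.0732 1.3675]  S=[0.6746]  K=[0.4825; 0.0680]  nu=[-0.2267]  x^+=[-0.4616, 0.5386]  P^+=[0.1699 0.0511; 0.0511 1.3644]
step 3: x^-=[-0.3131, 0.6240]  P^-=[0.3111 0.1932; 0.1932 1.8155]  S=[0.6541]  K=[0.4697; 0.2399]  nu=[1.1856]  x^+=[0.2438, 0.9084]  P^+=[0.1668 0.1195; 0.1195 1.7778]
step 4: x^-=[0.3205, 0.8991]  P^-=[0.3307 0.3061; 0.3061 2.2329]  S=[0.6694]  K=[0.4849; 0.3906]  nu=[-3.6225]  x^+=[-1.4363, -0.5159]  P^+=[0.1733 0.1793; 0.1793 2.1308]
step 5: x^-=[-1.2592, -0.3159]  P^-=[0.3541 0.4025; 0.4025 2.5891]  S=[0.6890]  K=[0.5022; 0.5091]  nu=[4.9728]  x^+=[1.2383, 2.2156]  P^+=[0.1803 0.2264; 0.2264 2.4105]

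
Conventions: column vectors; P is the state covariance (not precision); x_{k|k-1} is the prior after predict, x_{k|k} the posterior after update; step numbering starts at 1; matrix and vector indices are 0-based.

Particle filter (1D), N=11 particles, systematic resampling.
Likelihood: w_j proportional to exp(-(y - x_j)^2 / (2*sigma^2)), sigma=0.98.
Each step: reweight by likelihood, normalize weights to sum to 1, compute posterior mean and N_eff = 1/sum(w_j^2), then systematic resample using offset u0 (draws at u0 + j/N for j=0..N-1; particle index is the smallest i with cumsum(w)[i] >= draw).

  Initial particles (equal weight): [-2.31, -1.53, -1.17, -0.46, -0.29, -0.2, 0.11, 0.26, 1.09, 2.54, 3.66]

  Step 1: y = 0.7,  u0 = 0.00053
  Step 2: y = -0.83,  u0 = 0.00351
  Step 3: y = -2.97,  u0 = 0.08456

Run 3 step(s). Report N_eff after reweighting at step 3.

N_eff = 1.5156

step 1: w=[0.0018, 0.0155, 0.0334, 0.1025, 0.1240, 0.1354, 0.1723, 0.1867, 0.1908, 0.0354, 0.0022]  mean=0.1960  Neff=6.7678  idx=[0, 3, 4, 4, 5, 6, 6, 7, 7, 8, 8]
step 2: w=[0.0498, 0.1451, 0.1339, 0.1339, 0.1268, 0.0984, 0.0984, 0.0840, 0.0840, 0.0229, 0.0229]  mean=-0.1697  Neff=9.0919  idx=[0, 1, 1, 2, 3, 3, 4, 5, 6, 7, 8]
step 3: w=[0.8091, 0.0382, 0.0382, 0.0241, 0.0241, 0.0241, 0.0187, 0.0073, 0.0073, 0.0044, 0.0044]  mean=-1.9250  Neff=1.5156  idx=[0, 0, 0, 0, 0, 0, 0, 0, 1, 3, 9]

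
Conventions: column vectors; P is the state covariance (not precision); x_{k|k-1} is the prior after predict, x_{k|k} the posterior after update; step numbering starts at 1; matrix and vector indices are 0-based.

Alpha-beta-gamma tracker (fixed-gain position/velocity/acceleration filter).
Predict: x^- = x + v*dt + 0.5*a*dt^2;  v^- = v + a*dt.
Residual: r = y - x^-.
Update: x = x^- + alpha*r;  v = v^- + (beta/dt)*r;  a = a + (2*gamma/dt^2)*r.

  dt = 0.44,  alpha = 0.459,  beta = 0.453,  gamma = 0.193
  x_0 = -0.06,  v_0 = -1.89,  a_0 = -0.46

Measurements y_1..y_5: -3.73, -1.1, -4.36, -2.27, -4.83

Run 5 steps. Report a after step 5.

a_post = 3.7414

step 1: x_pred=-0.9361  r=-2.7939  x^+=-2.2185  v^+=-4.9688  a^+=-6.0304
step 2: x_pred=-4.9885  r=3.8885  x^+=-3.2037  v^+=-3.6188  a^+=1.7226
step 3: x_pred=-4.6292  r=0.2692  x^+=-4.5056  v^+=-2.5837  a^+=2.2593
step 4: x_pred=-5.4238  r=3.1538  x^+=-3.9762  v^+=1.6574  a^+=8.5473
step 5: x_pred=-2.4196  r=-2.4104  x^+=-3.5260  v^+=2.9365  a^+=3.7414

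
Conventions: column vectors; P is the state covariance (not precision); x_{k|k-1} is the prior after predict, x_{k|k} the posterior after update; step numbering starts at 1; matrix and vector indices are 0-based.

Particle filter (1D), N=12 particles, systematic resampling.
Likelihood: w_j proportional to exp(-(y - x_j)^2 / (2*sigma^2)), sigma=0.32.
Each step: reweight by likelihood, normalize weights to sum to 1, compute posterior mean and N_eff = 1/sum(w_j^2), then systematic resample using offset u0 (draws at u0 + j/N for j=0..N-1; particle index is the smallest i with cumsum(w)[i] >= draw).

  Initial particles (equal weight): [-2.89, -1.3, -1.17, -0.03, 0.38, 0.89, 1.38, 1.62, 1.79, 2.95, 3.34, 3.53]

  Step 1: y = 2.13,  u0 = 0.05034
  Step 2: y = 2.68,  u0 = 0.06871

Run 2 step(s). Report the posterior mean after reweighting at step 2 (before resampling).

step 1: w=[0.0000, 0.0000, 0.0000, 0.0000, 0.0000, 0.0006, 0.0673, 0.2948, 0.5970, 0.0394, 0.0008, 0.0001]  mean=1.7588  Neff=2.2252  idx=[6, 7, 7, 7, 8, 8, 8, 8, 8, 8, 8, 9]
step 2: w=[0.0003, 0.0048, 0.0048, 0.0048, 0.0243, 0.0243, 0.0243, 0.0243, 0.0243, 0.0243, 0.0243, 0.8150]  mean=2.7328  Neff=1.4961  idx=[6, 9, 11, 11, 11, 11, 11, 11, 11, 11, 11, 11]

post_mean = 2.7328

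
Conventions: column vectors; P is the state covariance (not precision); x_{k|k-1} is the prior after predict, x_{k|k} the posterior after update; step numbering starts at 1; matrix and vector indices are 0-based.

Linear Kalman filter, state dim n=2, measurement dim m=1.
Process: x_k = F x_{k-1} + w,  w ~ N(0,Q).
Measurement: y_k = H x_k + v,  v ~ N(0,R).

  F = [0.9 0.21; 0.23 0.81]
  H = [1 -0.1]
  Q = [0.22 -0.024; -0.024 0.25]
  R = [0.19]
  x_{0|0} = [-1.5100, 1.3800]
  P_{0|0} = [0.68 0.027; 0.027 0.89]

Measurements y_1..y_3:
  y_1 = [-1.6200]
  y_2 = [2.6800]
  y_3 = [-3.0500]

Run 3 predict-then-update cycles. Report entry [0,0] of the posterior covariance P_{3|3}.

step 1: x^-=[-1.0692, 0.7705]  P^-=[0.8203 0.2891; 0.2891 0.8800]  S=[0.9612]  K=[0.8233; 0.2093]  nu=[-0.4738]  x^+=[-1.4592, 0.6714]  P^+=[0.1688 0.1235; 0.1235 0.8379]
step 2: x^-=[-1.1723, 0.2082]  P^-=[0.4404 0.2495; 0.2495 0.8547]  S=[0.5890]  K=[0.7053; 0.2785]  nu=[3.8731]  x^+=[1.5593, 1.2867]  P^+=[0.1474 0.1338; 0.1338 0.8090]
step 3: x^-=[1.6736, 1.4009]  P^-=[0.4256 0.2481; 0.2481 0.8384]  S=[0.5744]  K=[0.6978; 0.2860]  nu=[-4.5835]  x^+=[-1.5249, 0.0899]  P^+=[0.1459 0.1335; 0.1335 0.7915]

P_post[0,0] = 0.1459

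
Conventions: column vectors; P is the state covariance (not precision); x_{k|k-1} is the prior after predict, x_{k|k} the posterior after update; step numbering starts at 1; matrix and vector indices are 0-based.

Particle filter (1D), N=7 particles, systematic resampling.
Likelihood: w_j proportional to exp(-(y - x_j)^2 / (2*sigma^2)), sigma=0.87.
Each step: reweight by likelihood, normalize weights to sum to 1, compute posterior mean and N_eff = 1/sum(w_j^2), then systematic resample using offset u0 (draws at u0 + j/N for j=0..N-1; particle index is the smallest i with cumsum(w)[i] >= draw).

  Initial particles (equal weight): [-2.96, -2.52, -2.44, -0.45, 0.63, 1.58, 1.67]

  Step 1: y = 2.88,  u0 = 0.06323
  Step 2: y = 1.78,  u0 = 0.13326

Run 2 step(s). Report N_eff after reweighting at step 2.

N_eff = 6.9994

step 1: w=[0.0000, 0.0000, 0.0000, 0.0009, 0.0475, 0.4404, 0.5113]  mean=1.5791  Neff=2.1854  idx=[5, 5, 5, 6, 6, 6, 6]
step 2: w=[0.1414, 0.1414, 0.1414, 0.1440, 0.1440, 0.1440, 0.1440]  mean=1.6318  Neff=6.9994  idx=[0, 1, 2, 3, 4, 5, 6]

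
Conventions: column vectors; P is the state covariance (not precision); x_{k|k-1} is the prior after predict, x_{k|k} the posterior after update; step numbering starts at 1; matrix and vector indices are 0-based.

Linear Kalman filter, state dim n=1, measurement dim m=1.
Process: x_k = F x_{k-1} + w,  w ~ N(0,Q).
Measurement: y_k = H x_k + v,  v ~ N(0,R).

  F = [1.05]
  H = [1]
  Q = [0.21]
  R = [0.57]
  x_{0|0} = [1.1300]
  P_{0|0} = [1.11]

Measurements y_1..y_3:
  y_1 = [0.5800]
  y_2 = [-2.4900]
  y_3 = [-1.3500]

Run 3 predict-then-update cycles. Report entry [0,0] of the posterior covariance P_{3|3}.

P_post[0,0] = 0.2792

step 1: x^-=[1.1865]  P^-=[1.4338]  S=[2.0038]  K=[0.7155]  nu=[-0.6065]  x^+=[0.7525]  P^+=[0.4079]
step 2: x^-=[0.7902]  P^-=[0.6597]  S=[1.2297]  K=[0.5365]  nu=[-3.2802]  x^+=[-0.9695]  P^+=[0.3058]
step 3: x^-=[-1.0180]  P^-=[0.5471]  S=[1.1171]  K=[0.4898]  nu=[-0.3320]  x^+=[-1.1806]  P^+=[0.2792]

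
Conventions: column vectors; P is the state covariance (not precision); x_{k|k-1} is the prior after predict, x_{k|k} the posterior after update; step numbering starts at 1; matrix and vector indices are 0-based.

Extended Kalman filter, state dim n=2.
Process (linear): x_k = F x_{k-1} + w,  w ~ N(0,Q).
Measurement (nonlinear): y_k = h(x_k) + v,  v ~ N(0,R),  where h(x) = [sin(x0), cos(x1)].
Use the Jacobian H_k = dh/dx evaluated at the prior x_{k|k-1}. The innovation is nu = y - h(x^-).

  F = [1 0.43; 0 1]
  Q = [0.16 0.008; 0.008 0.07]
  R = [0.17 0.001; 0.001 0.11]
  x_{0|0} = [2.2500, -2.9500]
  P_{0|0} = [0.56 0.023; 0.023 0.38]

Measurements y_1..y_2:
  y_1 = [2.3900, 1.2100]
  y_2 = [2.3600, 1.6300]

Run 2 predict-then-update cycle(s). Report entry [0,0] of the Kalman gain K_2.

step 1: x^-=[0.9815, -2.9500]  P^-=[0.8100 0.1944; 0.1944 0.4500]  H_jac=[0.5558 0.0000; 0.0000 0.1904]  S=[0.4202 0.0216; 0.0216 0.1263]  K=[1.0657 0.1111; 0.2243 0.6401]  nu=[1.5587, 2.1917]  x^+=[2.8859, -1.1976]  P^+=[0.3262 0.0697; 0.0697 0.3709]
step 2: x^-=[2.3709, -1.1976]  P^-=[0.6147 0.2372; 0.2372 0.4409]  H_jac=[-0.7175 0.0000; 0.0000 0.9312]  S=[0.4864 -0.1575; -0.1575 0.4923]  K=[-0.8494 0.1770; -0.0891 0.8055]  nu=[1.6634, 1.2654]  x^+=[1.1821, -0.3266]  P^+=[0.2010 0.0200; 0.0200 0.0951]

K[0,0] = -0.8494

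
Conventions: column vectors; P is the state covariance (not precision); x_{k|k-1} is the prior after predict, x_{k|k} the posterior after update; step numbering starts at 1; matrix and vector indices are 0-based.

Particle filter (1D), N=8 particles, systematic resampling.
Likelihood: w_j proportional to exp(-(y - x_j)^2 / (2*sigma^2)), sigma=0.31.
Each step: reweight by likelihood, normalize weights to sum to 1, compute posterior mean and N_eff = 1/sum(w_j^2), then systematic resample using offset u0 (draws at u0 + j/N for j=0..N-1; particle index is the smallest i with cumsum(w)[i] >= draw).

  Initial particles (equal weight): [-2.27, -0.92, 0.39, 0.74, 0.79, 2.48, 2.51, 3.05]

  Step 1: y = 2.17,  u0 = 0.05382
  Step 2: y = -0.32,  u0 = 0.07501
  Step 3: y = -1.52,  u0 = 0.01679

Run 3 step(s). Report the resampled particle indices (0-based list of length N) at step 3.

step 1: w=[0.0000, 0.0000, 0.0000, 0.0000, 0.0000, 0.5173, 0.4674, 0.0152]  mean=2.5026  Neff=2.0561  idx=[5, 5, 5, 5, 6, 6, 6, 6]
step 2: w=[0.1766, 0.1766, 0.1766, 0.1766, 0.0734, 0.0734, 0.0734, 0.0734]  mean=2.4888  Neff=6.8336  idx=[0, 1, 1, 2, 3, 3, 5, 7]
step 3: w=[0.1522, 0.1522, 0.1522, 0.1522, 0.1522, 0.1522, 0.0435, 0.0435]  mean=2.4826  Neff=7.0061  idx=[0, 0, 1, 2, 3, 4, 5, 5]

resampled_idx = [0, 0, 1, 2, 3, 4, 5, 5]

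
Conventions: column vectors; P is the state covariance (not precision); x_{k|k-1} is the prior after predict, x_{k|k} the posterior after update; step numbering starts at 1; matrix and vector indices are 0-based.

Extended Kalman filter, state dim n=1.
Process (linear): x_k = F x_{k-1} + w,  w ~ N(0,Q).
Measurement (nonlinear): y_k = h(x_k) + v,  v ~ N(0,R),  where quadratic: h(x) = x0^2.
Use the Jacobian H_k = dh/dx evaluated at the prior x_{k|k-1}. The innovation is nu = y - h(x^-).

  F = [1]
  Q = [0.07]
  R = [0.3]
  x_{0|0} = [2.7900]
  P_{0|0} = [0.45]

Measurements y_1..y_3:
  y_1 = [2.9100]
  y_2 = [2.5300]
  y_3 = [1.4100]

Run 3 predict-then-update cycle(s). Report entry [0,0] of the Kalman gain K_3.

K[0,0] = 0.2271

step 1: x^-=[2.7900]  P^-=[0.5200]  H_jac=[5.5800]  S=[16.4909]  K=[0.1760]  nu=[-4.8741]  x^+=[1.9324]  P^+=[0.0095]
step 2: x^-=[1.9324]  P^-=[0.0795]  H_jac=[3.8648]  S=[1.4869]  K=[0.2065]  nu=[-1.2042]  x^+=[1.6837]  P^+=[0.0160]
step 3: x^-=[1.6837]  P^-=[0.0860]  H_jac=[3.3674]  S=[1.2755]  K=[0.2271]  nu=[-1.4248]  x^+=[1.3601]  P^+=[0.0202]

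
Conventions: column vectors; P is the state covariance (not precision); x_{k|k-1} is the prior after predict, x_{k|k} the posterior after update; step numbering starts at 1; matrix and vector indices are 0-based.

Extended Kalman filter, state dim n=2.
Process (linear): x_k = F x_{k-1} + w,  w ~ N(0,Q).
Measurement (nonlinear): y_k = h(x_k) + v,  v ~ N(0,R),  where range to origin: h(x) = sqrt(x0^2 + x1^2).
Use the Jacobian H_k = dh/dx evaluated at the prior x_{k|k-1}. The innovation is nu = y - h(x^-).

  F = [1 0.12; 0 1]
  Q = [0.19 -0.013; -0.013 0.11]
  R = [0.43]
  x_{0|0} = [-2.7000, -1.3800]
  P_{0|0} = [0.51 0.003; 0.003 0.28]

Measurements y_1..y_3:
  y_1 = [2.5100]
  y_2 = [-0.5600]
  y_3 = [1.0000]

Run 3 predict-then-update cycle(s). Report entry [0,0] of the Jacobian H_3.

step 1: x^-=[-2.8656, -1.3800]  P^-=[0.7048 0.0236; 0.0236 0.3900]  H_jac=[-0.9010 -0.4339]  S=[1.0939]  K=[-0.5898; -0.1741]  nu=[-0.6706]  x^+=[-2.4701, -1.2632]  P^+=[0.3242 -0.0887; -0.0887 0.3568]
step 2: x^-=[-2.6217, -1.2632]  P^-=[0.4981 -0.0589; -0.0589 0.4668]  H_jac=[-0.9009 -0.4341]  S=[0.8761]  K=[-0.4830; -0.1707]  nu=[-3.4702]  x^+=[-0.9458, -0.6708]  P^+=[0.2937 -0.1312; -0.1312 0.4413]
step 3: x^-=[-1.0263, -0.6708]  P^-=[0.4586 -0.0912; -0.0912 0.5513]  H_jac=[-0.8370 -0.5471]  S=[0.8328]  K=[-0.4010; -0.2705]  nu=[-0.2261]  x^+=[-0.9356, -0.6097]  P^+=[0.3247 -0.1815; -0.1815 0.4903]

H_jac[0,0] = -0.8370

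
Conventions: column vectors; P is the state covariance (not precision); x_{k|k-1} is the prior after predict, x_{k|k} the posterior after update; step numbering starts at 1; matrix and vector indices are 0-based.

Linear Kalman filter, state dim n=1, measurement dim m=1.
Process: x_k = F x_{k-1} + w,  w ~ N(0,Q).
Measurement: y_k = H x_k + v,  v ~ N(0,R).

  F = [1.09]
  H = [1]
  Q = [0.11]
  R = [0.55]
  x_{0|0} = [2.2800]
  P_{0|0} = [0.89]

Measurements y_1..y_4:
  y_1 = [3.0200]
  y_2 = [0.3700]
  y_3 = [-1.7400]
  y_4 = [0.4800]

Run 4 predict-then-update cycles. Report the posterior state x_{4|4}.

step 1: x^-=[2.4852]  P^-=[1.1674]  S=[1.7174]  K=[0.6798]  nu=[0.5348]  x^+=[2.8487]  P^+=[0.3739]
step 2: x^-=[3.1051]  P^-=[0.5542]  S=[1.1042]  K=[0.5019]  nu=[-2.7351]  x^+=[1.7324]  P^+=[0.2760]
step 3: x^-=[1.8883]  P^-=[0.4380]  S=[0.9880]  K=[0.4433]  nu=[-3.6283]  x^+=[0.2799]  P^+=[0.2438]
step 4: x^-=[0.3051]  P^-=[0.3997]  S=[0.9497]  K=[0.4209]  nu=[0.1749]  x^+=[0.3787]  P^+=[0.2315]

x_post = [0.3787]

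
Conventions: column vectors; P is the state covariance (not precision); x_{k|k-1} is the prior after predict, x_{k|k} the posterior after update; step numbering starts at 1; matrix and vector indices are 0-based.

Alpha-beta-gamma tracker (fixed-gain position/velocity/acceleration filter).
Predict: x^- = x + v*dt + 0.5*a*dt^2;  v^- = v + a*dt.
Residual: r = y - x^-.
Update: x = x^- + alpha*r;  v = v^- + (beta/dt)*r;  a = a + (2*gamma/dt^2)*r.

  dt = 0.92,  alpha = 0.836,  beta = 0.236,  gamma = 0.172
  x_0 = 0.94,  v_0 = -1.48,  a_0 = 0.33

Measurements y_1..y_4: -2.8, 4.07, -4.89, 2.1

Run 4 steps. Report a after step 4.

step 1: x_pred=-0.2819  r=-2.5181  x^+=-2.3870  v^+=-1.8223  a^+=-0.6934
step 2: x_pred=-4.3570  r=8.4270  x^+=2.6880  v^+=-0.2986  a^+=2.7316
step 3: x_pred=3.5693  r=-8.4593  x^+=-3.5027  v^+=0.0445  a^+=-0.7065
step 4: x_pred=-3.7607  r=5.8607  x^+=1.1388  v^+=0.8979  a^+=1.6754

a_post = 1.6754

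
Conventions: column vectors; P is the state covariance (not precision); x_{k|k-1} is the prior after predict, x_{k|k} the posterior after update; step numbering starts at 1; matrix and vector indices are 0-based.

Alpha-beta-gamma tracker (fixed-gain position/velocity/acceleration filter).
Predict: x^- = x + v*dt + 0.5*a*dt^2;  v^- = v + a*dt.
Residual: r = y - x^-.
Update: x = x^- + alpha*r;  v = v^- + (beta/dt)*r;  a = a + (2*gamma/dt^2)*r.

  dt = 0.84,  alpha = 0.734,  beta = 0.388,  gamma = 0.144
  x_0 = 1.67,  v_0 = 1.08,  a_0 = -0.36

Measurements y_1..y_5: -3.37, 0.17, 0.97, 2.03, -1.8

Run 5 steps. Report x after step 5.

x_post = -0.5808

step 1: x_pred=2.4502  r=-5.8202  x^+=-1.8218  v^+=-1.9108  a^+=-2.7356
step 2: x_pred=-4.3920  r=4.5620  x^+=-1.0435  v^+=-2.1015  a^+=-0.8735
step 3: x_pred=-3.1169  r=4.0869  x^+=-0.1171  v^+=-0.9475  a^+=0.7946
step 4: x_pred=-0.6327  r=2.6627  x^+=1.3217  v^+=0.9499  a^+=1.8814
step 5: x_pred=2.7834  r=-4.5834  x^+=-0.5808  v^+=0.4131  a^+=0.0106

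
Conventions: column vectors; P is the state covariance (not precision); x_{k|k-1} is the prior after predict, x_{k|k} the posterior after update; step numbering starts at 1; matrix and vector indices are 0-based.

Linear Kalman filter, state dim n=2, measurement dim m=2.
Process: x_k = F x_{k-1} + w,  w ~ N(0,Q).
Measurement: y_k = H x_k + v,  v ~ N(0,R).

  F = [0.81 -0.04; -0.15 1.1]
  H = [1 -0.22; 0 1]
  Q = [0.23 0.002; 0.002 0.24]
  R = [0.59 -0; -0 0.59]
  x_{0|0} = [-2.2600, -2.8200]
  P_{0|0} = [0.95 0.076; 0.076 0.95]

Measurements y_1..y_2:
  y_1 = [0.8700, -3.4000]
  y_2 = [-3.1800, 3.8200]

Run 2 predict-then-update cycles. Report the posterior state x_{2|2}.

step 1: x^-=[-1.7178, -2.7630]  P^-=[0.8499 -0.0871; -0.0871 1.3858]  S=[1.5453 -0.3919; -0.3919 1.9758]  K=[0.5804 0.0711; -0.0798 0.6856]  nu=[1.9799, -0.6370]  x^+=[-0.6139, -3.3576]  P^+=[0.3517 0.0419; 0.0419 0.4045]
step 2: x^-=[-0.3629, -3.6013]  P^-=[0.4587 -0.0209; -0.0209 0.7235]  S=[1.0929 -0.1801; -0.1801 1.3135]  K=[0.4310 0.0432; -0.0757 0.5404]  nu=[-3.6093, 7.4213]  x^+=[-1.5982, 0.6828]  P^+=[0.2599 0.0255; 0.0255 0.3189]

x_post = [-1.5982, 0.6828]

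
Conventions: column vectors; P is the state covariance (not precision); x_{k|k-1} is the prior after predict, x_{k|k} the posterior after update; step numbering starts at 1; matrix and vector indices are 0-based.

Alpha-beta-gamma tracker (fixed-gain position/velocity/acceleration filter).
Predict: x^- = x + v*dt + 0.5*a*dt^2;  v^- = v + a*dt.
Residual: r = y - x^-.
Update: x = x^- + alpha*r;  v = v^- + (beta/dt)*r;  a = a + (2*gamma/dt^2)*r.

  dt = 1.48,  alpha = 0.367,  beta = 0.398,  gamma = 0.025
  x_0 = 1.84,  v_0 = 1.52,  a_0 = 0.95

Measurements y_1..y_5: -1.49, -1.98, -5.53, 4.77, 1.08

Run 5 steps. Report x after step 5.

step 1: x_pred=5.1300  r=-6.6200  x^+=2.7005  v^+=1.1457  a^+=0.7989
step 2: x_pred=5.2711  r=-7.2511  x^+=2.6100  v^+=0.3781  a^+=0.6334
step 3: x_pred=3.8633  r=-9.3933  x^+=0.4159  v^+=-1.2105  a^+=0.4189
step 4: x_pred=-0.9168  r=5.6868  x^+=1.1703  v^+=0.9388  a^+=0.5488
step 5: x_pred=3.1607  r=-2.0807  x^+=2.3971  v^+=1.1914  a^+=0.5013

x_post = 2.3971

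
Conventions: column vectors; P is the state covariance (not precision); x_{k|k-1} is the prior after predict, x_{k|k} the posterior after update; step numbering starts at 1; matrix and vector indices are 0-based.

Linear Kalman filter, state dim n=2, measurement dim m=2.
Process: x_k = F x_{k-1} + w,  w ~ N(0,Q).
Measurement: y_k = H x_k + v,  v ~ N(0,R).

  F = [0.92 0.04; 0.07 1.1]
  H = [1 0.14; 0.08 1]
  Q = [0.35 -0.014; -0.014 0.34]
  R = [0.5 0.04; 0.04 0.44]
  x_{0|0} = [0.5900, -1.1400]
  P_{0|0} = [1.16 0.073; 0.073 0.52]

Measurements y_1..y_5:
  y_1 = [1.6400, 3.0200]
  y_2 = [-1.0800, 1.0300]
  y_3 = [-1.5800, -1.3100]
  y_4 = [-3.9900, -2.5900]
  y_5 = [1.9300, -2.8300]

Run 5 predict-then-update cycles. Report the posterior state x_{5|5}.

step 1: x^-=[0.4972, -1.2127]  P^-=[1.3380 0.1577; 0.1577 0.9861]  S=[1.9015 0.4445; 0.4445 1.4599]  K=[0.7245 -0.0393; -0.0047 0.6856]  nu=[1.3126, 4.1929]  x^+=[1.2834, 1.6555]  P^+=[0.3631 -0.0173; -0.0173 0.3028]
step 2: x^-=[1.2470, 1.9109]  P^-=[0.6565 0.0051; 0.0051 0.7055]  S=[1.1718 0.1965; 0.1965 1.1506]  K=[0.5688 -0.0470; -0.0146 0.6161]  nu=[-2.5945, -0.9807]  x^+=[-0.1826, 1.3447]  P^+=[0.2854 -0.0208; -0.0208 0.2721]
step 3: x^-=[-0.1142, 1.4664]  P^-=[0.5905 -0.0047; -0.0047 0.6675]  S=[1.1022 0.1759; 0.1759 1.1105]  K=[0.5427 -0.0477; -0.0158 0.6032]  nu=[-1.6711, -2.7673]  x^+=[-0.8892, -0.1765]  P^+=[0.2724 -0.0211; -0.0211 0.2665]
step 4: x^-=[-0.8251, -0.2564]  P^-=[0.5794 -0.0061; -0.0061 0.6605]  S=[1.0907 0.1726; 0.1726 1.1033]  K=[0.5380 -0.0477; -0.0159 0.6008]  nu=[-3.1290, -2.2676]  x^+=[-2.4004, -1.5689]  P^+=[0.2701 -0.0211; -0.0211 0.2654]
step 5: x^-=[-2.2711, -1.8938]  P^-=[0.5775 -0.0063; -0.0063 0.6592]  S=[1.0886 0.1721; 0.1721 1.1019]  K=[0.5372 -0.0477; -0.0159 0.6003]  nu=[4.4663, -0.7545]  x^+=[0.1641, -2.4178]  P^+=[0.2696 -0.0211; -0.0211 0.2652]

x_post = [0.1641, -2.4178]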